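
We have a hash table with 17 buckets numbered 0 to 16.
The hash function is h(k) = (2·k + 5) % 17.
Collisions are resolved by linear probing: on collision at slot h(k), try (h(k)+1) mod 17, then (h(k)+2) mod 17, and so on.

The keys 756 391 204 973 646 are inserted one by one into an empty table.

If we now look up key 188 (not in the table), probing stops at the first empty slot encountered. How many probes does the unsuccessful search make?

2

756: h=4 -> slot 4
391: h=5 -> slot 5
204: h=5, probe 5,6 -> slot 6
973: h=13 -> slot 13
646: h=5, probe 5,6,7 -> slot 7
Table: [_, _, _, _, 756, 391, 204, 646, _, _, _, _, _, 973, _, _, _]
Lookup 188: h=7, probe 7,8 → slot 8 empty, not found.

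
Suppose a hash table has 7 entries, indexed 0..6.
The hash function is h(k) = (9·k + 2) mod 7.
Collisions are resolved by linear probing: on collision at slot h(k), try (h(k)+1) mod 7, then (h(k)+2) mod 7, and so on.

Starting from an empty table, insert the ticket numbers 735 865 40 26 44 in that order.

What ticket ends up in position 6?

26

Insert 735: h=2, slot 2 empty => index 2.
Insert 865: h=3, slot 3 empty => index 3.
Insert 40: h=5, slot 5 empty => index 5.
Insert 26: h=5, slot 5 occupied => index 6.
Insert 44: h=6, slot 6 occupied => index 0.
Table: [44, _, 735, 865, _, 40, 26]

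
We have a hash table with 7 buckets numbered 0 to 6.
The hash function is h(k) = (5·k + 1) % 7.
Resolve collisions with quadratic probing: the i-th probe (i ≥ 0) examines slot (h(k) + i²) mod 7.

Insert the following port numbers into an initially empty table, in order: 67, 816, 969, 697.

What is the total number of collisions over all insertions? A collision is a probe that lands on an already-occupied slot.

67: h=0 -> slot 0
816: h=0, probe 0,1 -> slot 1
969: h=2 -> slot 2
697: h=0, probe 0,1,4 -> slot 4
Table: [67, 816, 969, _, 697, _, _]

3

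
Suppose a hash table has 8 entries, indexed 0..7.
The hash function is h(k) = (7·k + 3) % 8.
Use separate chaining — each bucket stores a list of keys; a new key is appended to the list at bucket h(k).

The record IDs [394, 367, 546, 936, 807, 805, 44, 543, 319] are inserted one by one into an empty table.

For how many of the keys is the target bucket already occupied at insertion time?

Insert 394: h=1, bucket 1 empty → new chain.
Insert 367: h=4, bucket 4 empty → new chain.
Insert 546: h=1, bucket 1 nonempty → append to chain.
Insert 936: h=3, bucket 3 empty → new chain.
Insert 807: h=4, bucket 4 nonempty → append to chain.
Insert 805: h=6, bucket 6 empty → new chain.
Insert 44: h=7, bucket 7 empty → new chain.
Insert 543: h=4, bucket 4 nonempty → append to chain.
Insert 319: h=4, bucket 4 nonempty → append to chain.
Final buckets:
0: _
1: 394 -> 546
2: _
3: 936
4: 367 -> 807 -> 543 -> 319
5: _
6: 805
7: 44

4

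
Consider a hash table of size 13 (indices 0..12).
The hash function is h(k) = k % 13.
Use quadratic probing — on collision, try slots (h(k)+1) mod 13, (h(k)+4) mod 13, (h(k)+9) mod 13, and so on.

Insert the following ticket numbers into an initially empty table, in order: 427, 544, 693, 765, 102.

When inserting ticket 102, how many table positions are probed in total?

427: h=11 -> slot 11
544: h=11, probe 11,12 -> slot 12
693: h=4 -> slot 4
765: h=11, probe 11,12,2 -> slot 2
102: h=11, probe 11,12,2,7 -> slot 7
Table: [_, _, 765, _, 693, _, _, 102, _, _, _, 427, 544]

4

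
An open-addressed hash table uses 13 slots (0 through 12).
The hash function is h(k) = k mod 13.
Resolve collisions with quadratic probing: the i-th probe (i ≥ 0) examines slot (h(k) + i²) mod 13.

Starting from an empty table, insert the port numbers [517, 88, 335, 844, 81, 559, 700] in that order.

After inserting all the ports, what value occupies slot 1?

335

517: h=10 => slot 10
88: h=10, probe 10,11 => slot 11
335: h=10, probe 10,11,1 => slot 1
844: h=12 => slot 12
81: h=3 => slot 3
559: h=0 => slot 0
700: h=11, probe 11,12,2 => slot 2
Table: [559, 335, 700, 81, -, -, -, -, -, -, 517, 88, 844]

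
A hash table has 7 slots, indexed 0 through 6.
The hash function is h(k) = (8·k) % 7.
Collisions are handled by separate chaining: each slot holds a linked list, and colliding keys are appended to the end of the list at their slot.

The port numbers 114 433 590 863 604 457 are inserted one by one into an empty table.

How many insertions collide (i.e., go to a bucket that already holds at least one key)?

Insert 114: h=2, bucket 2 empty → new chain.
Insert 433: h=6, bucket 6 empty → new chain.
Insert 590: h=2, bucket 2 nonempty → append to chain.
Insert 863: h=2, bucket 2 nonempty → append to chain.
Insert 604: h=2, bucket 2 nonempty → append to chain.
Insert 457: h=2, bucket 2 nonempty → append to chain.
Final buckets:
0: ∅
1: ∅
2: 114 -> 590 -> 863 -> 604 -> 457
3: ∅
4: ∅
5: ∅
6: 433

4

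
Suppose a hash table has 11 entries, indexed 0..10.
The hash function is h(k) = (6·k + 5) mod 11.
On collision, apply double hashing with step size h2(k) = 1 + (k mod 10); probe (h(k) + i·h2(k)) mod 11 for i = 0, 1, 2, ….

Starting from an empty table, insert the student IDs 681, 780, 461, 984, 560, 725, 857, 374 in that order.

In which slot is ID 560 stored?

681 hashes to 10; slot 10 is free → place at 10.
780 hashes to 10, h2=1; 10 taken → place at 0.
461 hashes to 10, h2=2; 10 taken → place at 1.
984 hashes to 2; slot 2 is free → place at 2.
560 hashes to 10, h2=1; 10,0,1,2 taken → place at 3.
725 hashes to 10, h2=6; 10 taken → place at 5.
857 hashes to 10, h2=8; 10 taken → place at 7.
374 hashes to 5, h2=5; 5,10 taken → place at 4.
Table: [780, 461, 984, 560, 374, 725, _, 857, _, _, 681]

3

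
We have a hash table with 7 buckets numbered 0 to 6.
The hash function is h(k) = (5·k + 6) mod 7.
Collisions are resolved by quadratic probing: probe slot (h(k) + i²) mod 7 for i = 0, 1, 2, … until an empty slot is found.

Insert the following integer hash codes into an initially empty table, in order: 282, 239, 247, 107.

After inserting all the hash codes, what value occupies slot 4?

239

282 hashes to 2; slot 2 is free -> place at 2.
239 hashes to 4; slot 4 is free -> place at 4.
247 hashes to 2; 2 taken -> place at 3.
107 hashes to 2; 2,3 taken -> place at 6.
Table: [., ., 282, 247, 239, ., 107]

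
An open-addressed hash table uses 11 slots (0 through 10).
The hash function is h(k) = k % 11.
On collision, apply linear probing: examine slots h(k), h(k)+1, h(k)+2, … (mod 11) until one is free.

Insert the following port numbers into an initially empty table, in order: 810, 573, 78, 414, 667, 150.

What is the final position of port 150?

Insert 810: h=7, slot 7 empty → index 7.
Insert 573: h=1, slot 1 empty → index 1.
Insert 78: h=1, slot 1 occupied → index 2.
Insert 414: h=7, slot 7 occupied → index 8.
Insert 667: h=7, slots 7,8 occupied → index 9.
Insert 150: h=7, slots 7,8,9 occupied → index 10.
Table: [∅, 573, 78, ∅, ∅, ∅, ∅, 810, 414, 667, 150]

10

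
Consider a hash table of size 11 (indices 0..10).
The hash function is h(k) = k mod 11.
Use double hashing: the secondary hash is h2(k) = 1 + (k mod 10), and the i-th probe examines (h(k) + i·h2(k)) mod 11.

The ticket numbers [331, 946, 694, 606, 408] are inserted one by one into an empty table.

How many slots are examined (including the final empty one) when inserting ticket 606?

331: h=1 => slot 1
946: h=0 => slot 0
694: h=1, h2=5, probe 1,6 => slot 6
606: h=1, h2=7, probe 1,8 => slot 8
408: h=1, h2=9, probe 1,10 => slot 10
Table: [946, 331, ∅, ∅, ∅, ∅, 694, ∅, 606, ∅, 408]

2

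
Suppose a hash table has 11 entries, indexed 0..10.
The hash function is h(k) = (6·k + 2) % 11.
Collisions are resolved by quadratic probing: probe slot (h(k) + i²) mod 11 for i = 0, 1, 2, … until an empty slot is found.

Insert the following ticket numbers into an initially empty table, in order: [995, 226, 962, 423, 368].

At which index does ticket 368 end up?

995 hashes to 10; slot 10 is free → place at 10.
226 hashes to 5; slot 5 is free → place at 5.
962 hashes to 10; 10 taken → place at 0.
423 hashes to 10; 10,0 taken → place at 3.
368 hashes to 10; 10,0,3 taken → place at 8.
Table: [962, _, _, 423, _, 226, _, _, 368, _, 995]

8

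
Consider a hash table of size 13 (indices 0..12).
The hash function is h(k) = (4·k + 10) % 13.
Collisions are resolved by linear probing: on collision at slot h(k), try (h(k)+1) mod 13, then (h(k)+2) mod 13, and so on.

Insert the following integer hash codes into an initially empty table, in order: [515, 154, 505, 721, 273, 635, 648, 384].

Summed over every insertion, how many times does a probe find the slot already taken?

9

515: h=3 -> slot 3
154: h=2 -> slot 2
505: h=2, probe 2,3,4 -> slot 4
721: h=8 -> slot 8
273: h=10 -> slot 10
635: h=2, probe 2,3,4,5 -> slot 5
648: h=2, probe 2,3,4,5,6 -> slot 6
384: h=12 -> slot 12
Table: [., ., 154, 515, 505, 635, 648, ., 721, ., 273, ., 384]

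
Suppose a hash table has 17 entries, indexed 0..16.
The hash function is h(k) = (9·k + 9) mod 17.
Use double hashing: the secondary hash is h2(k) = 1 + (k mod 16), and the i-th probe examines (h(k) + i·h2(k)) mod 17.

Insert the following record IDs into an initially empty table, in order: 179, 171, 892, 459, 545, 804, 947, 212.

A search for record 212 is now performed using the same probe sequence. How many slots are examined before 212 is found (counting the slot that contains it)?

Insert 179: h=5, slot 5 empty → index 5.
Insert 171: h=1, slot 1 empty → index 1.
Insert 892: h=13, slot 13 empty → index 13.
Insert 459: h=9, slot 9 empty → index 9.
Insert 545: h=1, h2=2, slot 1 occupied → index 3.
Insert 804: h=3, h2=5, slot 3 occupied → index 8.
Insert 947: h=15, slot 15 empty → index 15.
Insert 212: h=13, h2=5, slots 13,1 occupied → index 6.
Table: [-, 171, -, 545, -, 179, 212, -, 804, 459, -, -, -, 892, -, 947, -]
Lookup 212: h=13, h2=5, probe 13,1,6 → found at 6.

3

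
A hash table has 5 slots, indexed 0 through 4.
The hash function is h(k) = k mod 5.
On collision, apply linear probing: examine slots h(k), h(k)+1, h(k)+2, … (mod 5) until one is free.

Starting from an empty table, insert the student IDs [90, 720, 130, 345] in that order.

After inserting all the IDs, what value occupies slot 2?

130

Insert 90: h=0, slot 0 empty -> index 0.
Insert 720: h=0, slot 0 occupied -> index 1.
Insert 130: h=0, slots 0,1 occupied -> index 2.
Insert 345: h=0, slots 0,1,2 occupied -> index 3.
Table: [90, 720, 130, 345, ∅]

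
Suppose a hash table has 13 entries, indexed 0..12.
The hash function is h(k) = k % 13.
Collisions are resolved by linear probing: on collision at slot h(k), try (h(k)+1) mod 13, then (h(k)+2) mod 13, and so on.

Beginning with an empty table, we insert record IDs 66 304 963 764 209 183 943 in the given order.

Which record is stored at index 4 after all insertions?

66: h=1 -> slot 1
304: h=5 -> slot 5
963: h=1, probe 1,2 -> slot 2
764: h=10 -> slot 10
209: h=1, probe 1,2,3 -> slot 3
183: h=1, probe 1,2,3,4 -> slot 4
943: h=7 -> slot 7
Table: [., 66, 963, 209, 183, 304, ., 943, ., ., 764, ., .]

183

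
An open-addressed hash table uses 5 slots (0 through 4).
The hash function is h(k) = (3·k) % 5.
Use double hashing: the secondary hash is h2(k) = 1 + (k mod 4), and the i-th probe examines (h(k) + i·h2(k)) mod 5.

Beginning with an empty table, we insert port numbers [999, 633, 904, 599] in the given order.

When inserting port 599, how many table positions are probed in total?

2

Insert 999: h=2, slot 2 empty => index 2.
Insert 633: h=4, slot 4 empty => index 4.
Insert 904: h=2, h2=1, slot 2 occupied => index 3.
Insert 599: h=2, h2=4, slot 2 occupied => index 1.
Table: [-, 599, 999, 904, 633]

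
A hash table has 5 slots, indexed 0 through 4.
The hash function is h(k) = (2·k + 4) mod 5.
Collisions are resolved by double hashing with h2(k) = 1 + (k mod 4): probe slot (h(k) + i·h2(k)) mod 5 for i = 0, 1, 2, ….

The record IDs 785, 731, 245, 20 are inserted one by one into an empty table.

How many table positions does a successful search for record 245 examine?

Insert 785: h=4, slot 4 empty => index 4.
Insert 731: h=1, slot 1 empty => index 1.
Insert 245: h=4, h2=2, slots 4,1 occupied => index 3.
Insert 20: h=4, h2=1, slot 4 occupied => index 0.
Table: [20, 731, ∅, 245, 785]
Lookup 245: h=4, h2=2, probe 4,1,3 → found at 3.

3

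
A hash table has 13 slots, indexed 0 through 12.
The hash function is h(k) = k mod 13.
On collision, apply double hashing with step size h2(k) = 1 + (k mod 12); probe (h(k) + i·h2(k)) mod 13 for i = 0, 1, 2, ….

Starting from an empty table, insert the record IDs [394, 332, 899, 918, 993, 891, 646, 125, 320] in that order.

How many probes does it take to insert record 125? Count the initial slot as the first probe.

394 hashes to 4; slot 4 is free → place at 4.
332 hashes to 7; slot 7 is free → place at 7.
899 hashes to 2; slot 2 is free → place at 2.
918 hashes to 8; slot 8 is free → place at 8.
993 hashes to 5; slot 5 is free → place at 5.
891 hashes to 7, h2=4; 7 taken → place at 11.
646 hashes to 9; slot 9 is free → place at 9.
125 hashes to 8, h2=6; 8 taken → place at 1.
320 hashes to 8, h2=9; 8,4 taken → place at 0.
Table: [320, 125, 899, ∅, 394, 993, ∅, 332, 918, 646, ∅, 891, ∅]

2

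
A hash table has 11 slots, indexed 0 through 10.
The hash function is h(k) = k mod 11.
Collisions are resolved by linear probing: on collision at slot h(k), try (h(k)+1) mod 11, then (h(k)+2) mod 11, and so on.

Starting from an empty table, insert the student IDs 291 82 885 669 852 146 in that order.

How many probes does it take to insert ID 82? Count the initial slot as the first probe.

2

291 hashes to 5; slot 5 is free => place at 5.
82 hashes to 5; 5 taken => place at 6.
885 hashes to 5; 5,6 taken => place at 7.
669 hashes to 9; slot 9 is free => place at 9.
852 hashes to 5; 5,6,7 taken => place at 8.
146 hashes to 3; slot 3 is free => place at 3.
Table: [., ., ., 146, ., 291, 82, 885, 852, 669, .]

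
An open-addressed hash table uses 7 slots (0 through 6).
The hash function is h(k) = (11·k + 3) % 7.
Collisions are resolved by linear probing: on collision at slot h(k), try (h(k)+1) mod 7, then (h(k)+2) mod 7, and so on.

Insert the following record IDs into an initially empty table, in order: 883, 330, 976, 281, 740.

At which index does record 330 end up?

1

883 hashes to 0; slot 0 is free → place at 0.
330 hashes to 0; 0 taken → place at 1.
976 hashes to 1; 1 taken → place at 2.
281 hashes to 0; 0,1,2 taken → place at 3.
740 hashes to 2; 2,3 taken → place at 4.
Table: [883, 330, 976, 281, 740, -, -]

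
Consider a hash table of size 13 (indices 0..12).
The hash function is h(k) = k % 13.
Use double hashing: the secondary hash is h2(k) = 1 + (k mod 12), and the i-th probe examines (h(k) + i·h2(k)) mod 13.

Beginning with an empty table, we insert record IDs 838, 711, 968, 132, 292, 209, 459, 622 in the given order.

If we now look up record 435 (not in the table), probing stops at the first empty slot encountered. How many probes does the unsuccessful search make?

Insert 838: h=6, slot 6 empty -> index 6.
Insert 711: h=9, slot 9 empty -> index 9.
Insert 968: h=6, h2=9, slot 6 occupied -> index 2.
Insert 132: h=2, h2=1, slot 2 occupied -> index 3.
Insert 292: h=6, h2=5, slot 6 occupied -> index 11.
Insert 209: h=1, slot 1 empty -> index 1.
Insert 459: h=4, slot 4 empty -> index 4.
Insert 622: h=11, h2=11, slots 11,9 occupied -> index 7.
Table: [_, 209, 968, 132, 459, _, 838, 622, _, 711, _, 292, _]
Lookup 435: h=6, h2=4, probe 6,10 → slot 10 empty, not found.

2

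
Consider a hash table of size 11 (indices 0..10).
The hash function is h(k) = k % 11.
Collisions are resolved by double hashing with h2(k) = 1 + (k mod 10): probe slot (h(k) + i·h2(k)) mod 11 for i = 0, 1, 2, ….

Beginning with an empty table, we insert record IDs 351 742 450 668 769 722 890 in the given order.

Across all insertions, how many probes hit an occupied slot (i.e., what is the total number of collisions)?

4

351 hashes to 10; slot 10 is free => place at 10.
742 hashes to 5; slot 5 is free => place at 5.
450 hashes to 10, h2=1; 10 taken => place at 0.
668 hashes to 8; slot 8 is free => place at 8.
769 hashes to 10, h2=10; 10 taken => place at 9.
722 hashes to 7; slot 7 is free => place at 7.
890 hashes to 10, h2=1; 10,0 taken => place at 1.
Table: [450, 890, ∅, ∅, ∅, 742, ∅, 722, 668, 769, 351]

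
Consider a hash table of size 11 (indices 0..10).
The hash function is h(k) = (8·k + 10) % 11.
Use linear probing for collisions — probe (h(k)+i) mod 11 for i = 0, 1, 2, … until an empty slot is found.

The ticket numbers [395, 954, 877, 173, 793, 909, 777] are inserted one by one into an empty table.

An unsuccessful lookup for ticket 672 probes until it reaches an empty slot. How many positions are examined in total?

8

395 hashes to 2; slot 2 is free -> place at 2.
954 hashes to 8; slot 8 is free -> place at 8.
877 hashes to 8; 8 taken -> place at 9.
173 hashes to 8; 8,9 taken -> place at 10.
793 hashes to 7; slot 7 is free -> place at 7.
909 hashes to 0; slot 0 is free -> place at 0.
777 hashes to 0; 0 taken -> place at 1.
Table: [909, 777, 395, —, —, —, —, 793, 954, 877, 173]
Lookup 672: h=7, probe 7,8,9,10,0,1,2,3 → slot 3 empty, not found.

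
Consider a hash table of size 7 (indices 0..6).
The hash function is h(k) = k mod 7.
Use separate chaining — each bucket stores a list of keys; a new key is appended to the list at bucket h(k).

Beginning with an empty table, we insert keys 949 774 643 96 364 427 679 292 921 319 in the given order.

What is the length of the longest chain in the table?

4

Insert 949: h=4, bucket 4 empty -> new chain.
Insert 774: h=4, bucket 4 nonempty -> append to chain.
Insert 643: h=6, bucket 6 empty -> new chain.
Insert 96: h=5, bucket 5 empty -> new chain.
Insert 364: h=0, bucket 0 empty -> new chain.
Insert 427: h=0, bucket 0 nonempty -> append to chain.
Insert 679: h=0, bucket 0 nonempty -> append to chain.
Insert 292: h=5, bucket 5 nonempty -> append to chain.
Insert 921: h=4, bucket 4 nonempty -> append to chain.
Insert 319: h=4, bucket 4 nonempty -> append to chain.
Final buckets:
0: 364 -> 427 -> 679
1: —
2: —
3: —
4: 949 -> 774 -> 921 -> 319
5: 96 -> 292
6: 643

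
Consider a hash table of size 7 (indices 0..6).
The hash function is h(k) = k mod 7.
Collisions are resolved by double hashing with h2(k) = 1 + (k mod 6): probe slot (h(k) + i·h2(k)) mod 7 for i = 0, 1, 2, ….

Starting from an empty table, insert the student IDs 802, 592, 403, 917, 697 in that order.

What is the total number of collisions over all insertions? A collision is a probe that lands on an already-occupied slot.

4

802 hashes to 4; slot 4 is free => place at 4.
592 hashes to 4, h2=5; 4 taken => place at 2.
403 hashes to 4, h2=2; 4 taken => place at 6.
917 hashes to 0; slot 0 is free => place at 0.
697 hashes to 4, h2=2; 4,6 taken => place at 1.
Table: [917, 697, 592, _, 802, _, 403]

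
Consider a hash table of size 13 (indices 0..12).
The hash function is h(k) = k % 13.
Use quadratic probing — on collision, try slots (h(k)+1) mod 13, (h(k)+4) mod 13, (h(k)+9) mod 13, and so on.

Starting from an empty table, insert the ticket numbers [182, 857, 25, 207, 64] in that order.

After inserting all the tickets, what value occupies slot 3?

25

182: h=0 -> slot 0
857: h=12 -> slot 12
25: h=12, probe 12,0,3 -> slot 3
207: h=12, probe 12,0,3,8 -> slot 8
64: h=12, probe 12,0,3,8,2 -> slot 2
Table: [182, -, 64, 25, -, -, -, -, 207, -, -, -, 857]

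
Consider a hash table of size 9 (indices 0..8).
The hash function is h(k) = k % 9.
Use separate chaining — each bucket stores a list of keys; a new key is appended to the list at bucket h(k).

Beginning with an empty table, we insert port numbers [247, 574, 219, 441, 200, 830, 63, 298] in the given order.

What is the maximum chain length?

2

Insert 247: h=4, bucket 4 empty → new chain.
Insert 574: h=7, bucket 7 empty → new chain.
Insert 219: h=3, bucket 3 empty → new chain.
Insert 441: h=0, bucket 0 empty → new chain.
Insert 200: h=2, bucket 2 empty → new chain.
Insert 830: h=2, bucket 2 nonempty → append to chain.
Insert 63: h=0, bucket 0 nonempty → append to chain.
Insert 298: h=1, bucket 1 empty → new chain.
Final buckets:
0: 441 -> 63
1: 298
2: 200 -> 830
3: 219
4: 247
5: -
6: -
7: 574
8: -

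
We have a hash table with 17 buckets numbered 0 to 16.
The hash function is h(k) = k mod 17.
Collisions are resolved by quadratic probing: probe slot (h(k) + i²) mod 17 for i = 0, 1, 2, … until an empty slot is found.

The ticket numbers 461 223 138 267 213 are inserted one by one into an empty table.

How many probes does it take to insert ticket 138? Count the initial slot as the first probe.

461: h=2 → slot 2
223: h=2, probe 2,3 → slot 3
138: h=2, probe 2,3,6 → slot 6
267: h=12 → slot 12
213: h=9 → slot 9
Table: [—, —, 461, 223, —, —, 138, —, —, 213, —, —, 267, —, —, —, —]

3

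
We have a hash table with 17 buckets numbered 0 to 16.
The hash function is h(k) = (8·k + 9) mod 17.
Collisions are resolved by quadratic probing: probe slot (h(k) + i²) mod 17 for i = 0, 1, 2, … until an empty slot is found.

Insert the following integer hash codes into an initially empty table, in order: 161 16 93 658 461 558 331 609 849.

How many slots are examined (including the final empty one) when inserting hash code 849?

161: h=5 → slot 5
16: h=1 → slot 1
93: h=5, probe 5,6 → slot 6
658: h=3 → slot 3
461: h=8 → slot 8
558: h=2 → slot 2
331: h=5, probe 5,6,9 → slot 9
609: h=2, probe 2,3,6,11 → slot 11
849: h=1, probe 1,2,5,10 → slot 10
Table: [∅, 16, 558, 658, ∅, 161, 93, ∅, 461, 331, 849, 609, ∅, ∅, ∅, ∅, ∅]

4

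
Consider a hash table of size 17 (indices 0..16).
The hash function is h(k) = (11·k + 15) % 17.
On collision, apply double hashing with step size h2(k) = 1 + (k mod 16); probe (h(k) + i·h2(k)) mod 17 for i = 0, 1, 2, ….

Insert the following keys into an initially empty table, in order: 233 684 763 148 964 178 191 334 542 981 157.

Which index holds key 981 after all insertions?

233: h=11 => slot 11
684: h=8 => slot 8
763: h=10 => slot 10
148: h=11, h2=5, probe 11,16 => slot 16
964: h=11, h2=5, probe 11,16,4 => slot 4
178: h=1 => slot 1
191: h=8, h2=16, probe 8,7 => slot 7
334: h=0 => slot 0
542: h=10, h2=15, probe 10,8,6 => slot 6
981: h=11, h2=6, probe 11,0,6,12 => slot 12
157: h=8, h2=14, probe 8,5 => slot 5
Table: [334, 178, —, —, 964, 157, 542, 191, 684, —, 763, 233, 981, —, —, —, 148]

12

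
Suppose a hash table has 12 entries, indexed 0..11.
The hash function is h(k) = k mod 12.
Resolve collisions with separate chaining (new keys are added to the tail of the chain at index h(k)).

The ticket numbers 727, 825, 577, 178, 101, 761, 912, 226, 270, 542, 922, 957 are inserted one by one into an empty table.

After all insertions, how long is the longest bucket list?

3

Insert 727: h=7, bucket 7 empty → new chain.
Insert 825: h=9, bucket 9 empty → new chain.
Insert 577: h=1, bucket 1 empty → new chain.
Insert 178: h=10, bucket 10 empty → new chain.
Insert 101: h=5, bucket 5 empty → new chain.
Insert 761: h=5, bucket 5 nonempty → append to chain.
Insert 912: h=0, bucket 0 empty → new chain.
Insert 226: h=10, bucket 10 nonempty → append to chain.
Insert 270: h=6, bucket 6 empty → new chain.
Insert 542: h=2, bucket 2 empty → new chain.
Insert 922: h=10, bucket 10 nonempty → append to chain.
Insert 957: h=9, bucket 9 nonempty → append to chain.
Final buckets:
0: 912
1: 577
2: 542
3: —
4: —
5: 101 -> 761
6: 270
7: 727
8: —
9: 825 -> 957
10: 178 -> 226 -> 922
11: —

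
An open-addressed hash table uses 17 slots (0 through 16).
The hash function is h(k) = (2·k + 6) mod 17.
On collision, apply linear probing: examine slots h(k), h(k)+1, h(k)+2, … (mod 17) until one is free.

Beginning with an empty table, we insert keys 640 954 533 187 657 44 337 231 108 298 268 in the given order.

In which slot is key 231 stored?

13

640 hashes to 11; slot 11 is free => place at 11.
954 hashes to 10; slot 10 is free => place at 10.
533 hashes to 1; slot 1 is free => place at 1.
187 hashes to 6; slot 6 is free => place at 6.
657 hashes to 11; 11 taken => place at 12.
44 hashes to 9; slot 9 is free => place at 9.
337 hashes to 0; slot 0 is free => place at 0.
231 hashes to 9; 9,10,11,12 taken => place at 13.
108 hashes to 1; 1 taken => place at 2.
298 hashes to 7; slot 7 is free => place at 7.
268 hashes to 15; slot 15 is free => place at 15.
Table: [337, 533, 108, —, —, —, 187, 298, —, 44, 954, 640, 657, 231, —, 268, —]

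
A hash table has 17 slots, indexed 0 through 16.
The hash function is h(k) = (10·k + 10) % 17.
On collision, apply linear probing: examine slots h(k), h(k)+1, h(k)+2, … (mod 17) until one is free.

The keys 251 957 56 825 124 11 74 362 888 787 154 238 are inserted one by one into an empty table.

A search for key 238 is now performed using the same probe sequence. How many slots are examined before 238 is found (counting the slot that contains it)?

5

Insert 251: h=4, slot 4 empty => index 4.
Insert 957: h=9, slot 9 empty => index 9.
Insert 56: h=9, slot 9 occupied => index 10.
Insert 825: h=15, slot 15 empty => index 15.
Insert 124: h=9, slots 9,10 occupied => index 11.
Insert 11: h=1, slot 1 empty => index 1.
Insert 74: h=2, slot 2 empty => index 2.
Insert 362: h=9, slots 9,10,11 occupied => index 12.
Insert 888: h=16, slot 16 empty => index 16.
Insert 787: h=9, slots 9,10,11,12 occupied => index 13.
Insert 154: h=3, slot 3 empty => index 3.
Insert 238: h=10, slots 10,11,12,13 occupied => index 14.
Table: [—, 11, 74, 154, 251, —, —, —, —, 957, 56, 124, 362, 787, 238, 825, 888]
Lookup 238: h=10, probe 10,11,12,13,14 → found at 14.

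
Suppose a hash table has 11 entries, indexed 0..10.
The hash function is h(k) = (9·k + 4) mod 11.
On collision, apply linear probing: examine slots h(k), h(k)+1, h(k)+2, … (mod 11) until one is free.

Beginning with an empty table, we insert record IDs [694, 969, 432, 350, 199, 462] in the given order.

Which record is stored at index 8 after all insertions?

350

694: h=2 -> slot 2
969: h=2, probe 2,3 -> slot 3
432: h=9 -> slot 9
350: h=8 -> slot 8
199: h=2, probe 2,3,4 -> slot 4
462: h=4, probe 4,5 -> slot 5
Table: [—, —, 694, 969, 199, 462, —, —, 350, 432, —]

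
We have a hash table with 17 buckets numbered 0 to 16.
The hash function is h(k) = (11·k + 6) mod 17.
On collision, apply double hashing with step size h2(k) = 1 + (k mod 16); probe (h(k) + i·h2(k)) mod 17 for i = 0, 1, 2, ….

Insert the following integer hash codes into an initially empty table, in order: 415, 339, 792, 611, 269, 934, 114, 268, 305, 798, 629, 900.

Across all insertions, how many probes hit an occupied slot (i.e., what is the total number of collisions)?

8

415 hashes to 15; slot 15 is free -> place at 15.
339 hashes to 12; slot 12 is free -> place at 12.
792 hashes to 14; slot 14 is free -> place at 14.
611 hashes to 12, h2=4; 12 taken -> place at 16.
269 hashes to 7; slot 7 is free -> place at 7.
934 hashes to 12, h2=7; 12 taken -> place at 2.
114 hashes to 2, h2=3; 2 taken -> place at 5.
268 hashes to 13; slot 13 is free -> place at 13.
305 hashes to 12, h2=2; 12,14,16 taken -> place at 1.
798 hashes to 12, h2=15; 12 taken -> place at 10.
629 hashes to 6; slot 6 is free -> place at 6.
900 hashes to 12, h2=5; 12 taken -> place at 0.
Table: [900, 305, 934, —, —, 114, 629, 269, —, —, 798, —, 339, 268, 792, 415, 611]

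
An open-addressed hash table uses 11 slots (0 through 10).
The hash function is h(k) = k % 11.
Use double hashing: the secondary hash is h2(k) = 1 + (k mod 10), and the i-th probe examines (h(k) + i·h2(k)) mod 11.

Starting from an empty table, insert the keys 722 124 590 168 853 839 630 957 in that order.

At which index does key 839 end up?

722: h=7 → slot 7
124: h=3 → slot 3
590: h=7, h2=1, probe 7,8 → slot 8
168: h=3, h2=9, probe 3,1 → slot 1
853: h=6 → slot 6
839: h=3, h2=10, probe 3,2 → slot 2
630: h=3, h2=1, probe 3,4 → slot 4
957: h=0 → slot 0
Table: [957, 168, 839, 124, 630, ., 853, 722, 590, ., .]

2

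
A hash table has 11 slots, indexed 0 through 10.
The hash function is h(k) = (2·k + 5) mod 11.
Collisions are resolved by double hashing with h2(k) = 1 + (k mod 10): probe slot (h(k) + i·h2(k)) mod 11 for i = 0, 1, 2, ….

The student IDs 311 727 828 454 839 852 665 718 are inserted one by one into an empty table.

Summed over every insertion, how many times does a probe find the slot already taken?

11

Insert 311: h=0, slot 0 empty → index 0.
Insert 727: h=7, slot 7 empty → index 7.
Insert 828: h=0, h2=9, slot 0 occupied → index 9.
Insert 454: h=0, h2=5, slot 0 occupied → index 5.
Insert 839: h=0, h2=10, slot 0 occupied → index 10.
Insert 852: h=4, slot 4 empty → index 4.
Insert 665: h=4, h2=6, slots 4,10,5,0 occupied → index 6.
Insert 718: h=0, h2=9, slots 0,9,7,5 occupied → index 3.
Table: [311, -, -, 718, 852, 454, 665, 727, -, 828, 839]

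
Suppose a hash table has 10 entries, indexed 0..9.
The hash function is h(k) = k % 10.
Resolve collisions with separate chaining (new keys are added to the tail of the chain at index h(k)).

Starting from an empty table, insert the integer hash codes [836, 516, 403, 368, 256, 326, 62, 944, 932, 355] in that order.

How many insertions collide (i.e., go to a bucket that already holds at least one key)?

4

Insert 836: h=6, bucket 6 empty → new chain.
Insert 516: h=6, bucket 6 nonempty → append to chain.
Insert 403: h=3, bucket 3 empty → new chain.
Insert 368: h=8, bucket 8 empty → new chain.
Insert 256: h=6, bucket 6 nonempty → append to chain.
Insert 326: h=6, bucket 6 nonempty → append to chain.
Insert 62: h=2, bucket 2 empty → new chain.
Insert 944: h=4, bucket 4 empty → new chain.
Insert 932: h=2, bucket 2 nonempty → append to chain.
Insert 355: h=5, bucket 5 empty → new chain.
Final buckets:
0: .
1: .
2: 62 -> 932
3: 403
4: 944
5: 355
6: 836 -> 516 -> 256 -> 326
7: .
8: 368
9: .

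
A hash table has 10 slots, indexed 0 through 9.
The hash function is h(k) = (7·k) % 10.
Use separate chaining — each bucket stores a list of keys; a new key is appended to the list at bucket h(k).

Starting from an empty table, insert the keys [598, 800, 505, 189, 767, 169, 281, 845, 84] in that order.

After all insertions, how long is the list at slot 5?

2

Insert 598: h=6, bucket 6 empty → new chain.
Insert 800: h=0, bucket 0 empty → new chain.
Insert 505: h=5, bucket 5 empty → new chain.
Insert 189: h=3, bucket 3 empty → new chain.
Insert 767: h=9, bucket 9 empty → new chain.
Insert 169: h=3, bucket 3 nonempty → append to chain.
Insert 281: h=7, bucket 7 empty → new chain.
Insert 845: h=5, bucket 5 nonempty → append to chain.
Insert 84: h=8, bucket 8 empty → new chain.
Final buckets:
0: 800
1: _
2: _
3: 189 -> 169
4: _
5: 505 -> 845
6: 598
7: 281
8: 84
9: 767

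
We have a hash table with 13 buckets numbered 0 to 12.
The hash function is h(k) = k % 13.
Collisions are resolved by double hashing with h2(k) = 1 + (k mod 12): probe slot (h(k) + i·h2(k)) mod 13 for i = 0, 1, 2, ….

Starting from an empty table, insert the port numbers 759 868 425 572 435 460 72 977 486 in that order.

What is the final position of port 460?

759 hashes to 5; slot 5 is free => place at 5.
868 hashes to 10; slot 10 is free => place at 10.
425 hashes to 9; slot 9 is free => place at 9.
572 hashes to 0; slot 0 is free => place at 0.
435 hashes to 6; slot 6 is free => place at 6.
460 hashes to 5, h2=5; 5,10 taken => place at 2.
72 hashes to 7; slot 7 is free => place at 7.
977 hashes to 2, h2=6; 2 taken => place at 8.
486 hashes to 5, h2=7; 5 taken => place at 12.
Table: [572, ., 460, ., ., 759, 435, 72, 977, 425, 868, ., 486]

2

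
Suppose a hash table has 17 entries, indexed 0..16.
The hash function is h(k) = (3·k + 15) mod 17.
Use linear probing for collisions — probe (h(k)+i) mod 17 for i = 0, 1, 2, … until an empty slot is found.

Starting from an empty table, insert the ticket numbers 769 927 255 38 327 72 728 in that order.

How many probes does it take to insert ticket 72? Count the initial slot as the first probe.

Insert 769: h=10, slot 10 empty -> index 10.
Insert 927: h=8, slot 8 empty -> index 8.
Insert 255: h=15, slot 15 empty -> index 15.
Insert 38: h=10, slot 10 occupied -> index 11.
Insert 327: h=10, slots 10,11 occupied -> index 12.
Insert 72: h=10, slots 10,11,12 occupied -> index 13.
Insert 728: h=6, slot 6 empty -> index 6.
Table: [-, -, -, -, -, -, 728, -, 927, -, 769, 38, 327, 72, -, 255, -]

4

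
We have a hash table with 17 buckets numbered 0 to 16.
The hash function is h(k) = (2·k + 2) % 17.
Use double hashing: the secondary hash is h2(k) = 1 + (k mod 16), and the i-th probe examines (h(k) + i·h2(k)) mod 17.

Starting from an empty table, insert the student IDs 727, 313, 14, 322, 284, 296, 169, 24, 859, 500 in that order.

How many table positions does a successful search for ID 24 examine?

Insert 727: h=11, slot 11 empty => index 11.
Insert 313: h=16, slot 16 empty => index 16.
Insert 14: h=13, slot 13 empty => index 13.
Insert 322: h=0, slot 0 empty => index 0.
Insert 284: h=9, slot 9 empty => index 9.
Insert 296: h=16, h2=9, slot 16 occupied => index 8.
Insert 169: h=0, h2=10, slot 0 occupied => index 10.
Insert 24: h=16, h2=9, slots 16,8,0,9 occupied => index 1.
Insert 859: h=3, slot 3 empty => index 3.
Insert 500: h=16, h2=5, slot 16 occupied => index 4.
Table: [322, 24, ∅, 859, 500, ∅, ∅, ∅, 296, 284, 169, 727, ∅, 14, ∅, ∅, 313]
Lookup 24: h=16, h2=9, probe 16,8,0,9,1 → found at 1.

5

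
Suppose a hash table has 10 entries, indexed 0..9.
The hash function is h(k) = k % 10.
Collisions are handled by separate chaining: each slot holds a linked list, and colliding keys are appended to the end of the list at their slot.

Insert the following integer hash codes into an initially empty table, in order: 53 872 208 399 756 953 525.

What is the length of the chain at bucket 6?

1

53 -> bucket 3
872 -> bucket 2
208 -> bucket 8
399 -> bucket 9
756 -> bucket 6
953 -> bucket 3 (collision)
525 -> bucket 5
Final buckets:
0: -
1: -
2: 872
3: 53 -> 953
4: -
5: 525
6: 756
7: -
8: 208
9: 399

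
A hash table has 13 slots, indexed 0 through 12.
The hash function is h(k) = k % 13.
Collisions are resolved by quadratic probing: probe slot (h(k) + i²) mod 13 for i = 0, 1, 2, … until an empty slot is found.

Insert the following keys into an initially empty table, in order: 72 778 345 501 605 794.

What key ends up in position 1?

72: h=7 => slot 7
778: h=11 => slot 11
345: h=7, probe 7,8 => slot 8
501: h=7, probe 7,8,11,3 => slot 3
605: h=7, probe 7,8,11,3,10 => slot 10
794: h=1 => slot 1
Table: [_, 794, _, 501, _, _, _, 72, 345, _, 605, 778, _]

794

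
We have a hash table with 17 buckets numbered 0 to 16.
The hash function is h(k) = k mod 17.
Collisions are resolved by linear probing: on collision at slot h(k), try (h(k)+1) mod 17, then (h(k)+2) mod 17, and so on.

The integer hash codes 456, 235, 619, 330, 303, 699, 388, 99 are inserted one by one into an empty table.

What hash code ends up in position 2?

699

456 hashes to 14; slot 14 is free -> place at 14.
235 hashes to 14; 14 taken -> place at 15.
619 hashes to 7; slot 7 is free -> place at 7.
330 hashes to 7; 7 taken -> place at 8.
303 hashes to 14; 14,15 taken -> place at 16.
699 hashes to 2; slot 2 is free -> place at 2.
388 hashes to 14; 14,15,16 taken -> place at 0.
99 hashes to 14; 14,15,16,0 taken -> place at 1.
Table: [388, 99, 699, -, -, -, -, 619, 330, -, -, -, -, -, 456, 235, 303]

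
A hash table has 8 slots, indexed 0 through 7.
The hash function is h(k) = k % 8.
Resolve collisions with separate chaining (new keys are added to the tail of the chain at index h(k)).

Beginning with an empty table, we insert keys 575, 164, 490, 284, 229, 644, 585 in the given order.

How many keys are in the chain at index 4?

575 → bucket 7
164 → bucket 4
490 → bucket 2
284 → bucket 4 (collision)
229 → bucket 5
644 → bucket 4 (collision)
585 → bucket 1
Final buckets:
0: -
1: 585
2: 490
3: -
4: 164 -> 284 -> 644
5: 229
6: -
7: 575

3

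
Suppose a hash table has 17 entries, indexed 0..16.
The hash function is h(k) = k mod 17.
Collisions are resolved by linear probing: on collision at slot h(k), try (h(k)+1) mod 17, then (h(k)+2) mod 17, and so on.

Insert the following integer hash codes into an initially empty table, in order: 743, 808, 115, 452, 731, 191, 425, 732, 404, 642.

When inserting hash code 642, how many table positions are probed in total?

3

Insert 743: h=12, slot 12 empty → index 12.
Insert 808: h=9, slot 9 empty → index 9.
Insert 115: h=13, slot 13 empty → index 13.
Insert 452: h=10, slot 10 empty → index 10.
Insert 731: h=0, slot 0 empty → index 0.
Insert 191: h=4, slot 4 empty → index 4.
Insert 425: h=0, slot 0 occupied → index 1.
Insert 732: h=1, slot 1 occupied → index 2.
Insert 404: h=13, slot 13 occupied → index 14.
Insert 642: h=13, slots 13,14 occupied → index 15.
Table: [731, 425, 732, _, 191, _, _, _, _, 808, 452, _, 743, 115, 404, 642, _]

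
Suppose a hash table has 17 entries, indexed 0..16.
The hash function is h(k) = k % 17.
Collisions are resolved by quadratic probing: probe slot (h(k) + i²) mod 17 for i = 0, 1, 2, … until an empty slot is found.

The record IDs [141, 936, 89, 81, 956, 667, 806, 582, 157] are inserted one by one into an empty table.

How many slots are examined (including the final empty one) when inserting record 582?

141: h=5 → slot 5
936: h=1 → slot 1
89: h=4 → slot 4
81: h=13 → slot 13
956: h=4, probe 4,5,8 → slot 8
667: h=4, probe 4,5,8,13,3 → slot 3
806: h=7 → slot 7
582: h=4, probe 4,5,8,13,3,12 → slot 12
157: h=4, probe 4,5,8,13,3,12,6 → slot 6
Table: [—, 936, —, 667, 89, 141, 157, 806, 956, —, —, —, 582, 81, —, —, —]

6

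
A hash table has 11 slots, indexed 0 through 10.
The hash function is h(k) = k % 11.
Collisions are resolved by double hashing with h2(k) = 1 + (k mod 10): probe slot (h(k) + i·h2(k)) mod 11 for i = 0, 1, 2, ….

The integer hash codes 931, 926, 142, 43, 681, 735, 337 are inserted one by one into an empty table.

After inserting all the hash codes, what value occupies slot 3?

43

931: h=7 → slot 7
926: h=2 → slot 2
142: h=10 → slot 10
43: h=10, h2=4, probe 10,3 → slot 3
681: h=10, h2=2, probe 10,1 → slot 1
735: h=9 → slot 9
337: h=7, h2=8, probe 7,4 → slot 4
Table: [∅, 681, 926, 43, 337, ∅, ∅, 931, ∅, 735, 142]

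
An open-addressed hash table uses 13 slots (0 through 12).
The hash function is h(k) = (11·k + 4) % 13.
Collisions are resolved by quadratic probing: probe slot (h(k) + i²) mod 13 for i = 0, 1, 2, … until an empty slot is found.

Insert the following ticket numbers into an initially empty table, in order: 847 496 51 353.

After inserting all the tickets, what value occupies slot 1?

496

Insert 847: h=0, slot 0 empty => index 0.
Insert 496: h=0, slot 0 occupied => index 1.
Insert 51: h=6, slot 6 empty => index 6.
Insert 353: h=0, slots 0,1 occupied => index 4.
Table: [847, 496, ., ., 353, ., 51, ., ., ., ., ., .]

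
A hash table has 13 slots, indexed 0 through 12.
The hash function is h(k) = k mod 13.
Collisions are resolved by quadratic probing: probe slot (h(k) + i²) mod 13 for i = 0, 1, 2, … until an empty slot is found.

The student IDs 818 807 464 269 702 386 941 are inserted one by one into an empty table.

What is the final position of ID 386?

5

818 hashes to 12; slot 12 is free -> place at 12.
807 hashes to 1; slot 1 is free -> place at 1.
464 hashes to 9; slot 9 is free -> place at 9.
269 hashes to 9; 9 taken -> place at 10.
702 hashes to 0; slot 0 is free -> place at 0.
386 hashes to 9; 9,10,0 taken -> place at 5.
941 hashes to 5; 5 taken -> place at 6.
Table: [702, 807, -, -, -, 386, 941, -, -, 464, 269, -, 818]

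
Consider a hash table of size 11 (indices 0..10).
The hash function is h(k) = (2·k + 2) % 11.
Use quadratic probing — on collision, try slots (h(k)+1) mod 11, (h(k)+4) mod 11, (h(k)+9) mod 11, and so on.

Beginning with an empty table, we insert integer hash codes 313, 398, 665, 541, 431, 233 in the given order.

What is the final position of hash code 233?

4

313: h=1 -> slot 1
398: h=6 -> slot 6
665: h=1, probe 1,2 -> slot 2
541: h=6, probe 6,7 -> slot 7
431: h=6, probe 6,7,10 -> slot 10
233: h=6, probe 6,7,10,4 -> slot 4
Table: [., 313, 665, ., 233, ., 398, 541, ., ., 431]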